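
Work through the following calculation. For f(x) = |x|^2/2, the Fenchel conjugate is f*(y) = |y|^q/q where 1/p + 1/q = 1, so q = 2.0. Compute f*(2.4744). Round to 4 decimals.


The conjugate exponent q satisfies 1/p + 1/q = 1.
p = 2, so q = 2/(2 - 1) = 2.0
|y|^q = 2.4744^2.0 = 6.1227
f*(2.4744) = 6.1227 / 2.0 = 3.0613


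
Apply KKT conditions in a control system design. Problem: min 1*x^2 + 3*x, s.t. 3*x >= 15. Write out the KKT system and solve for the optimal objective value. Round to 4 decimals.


Step 1: Try lambda = 0 (constraint inactive).
x_unc = -3/(2*1) = -1.5
Check: 3*-1.5 = -4.5 < 15 -- violated!
Step 2: Constraint must be active: 3*x = 15
x* = 15/3 = 5.0
lambda = (2*1*5.0 + 3)/3 = 4.3333
Step 3: Compute optimal value.
f(x*) = 1*5.0^2 + 3*5.0 = 40.0


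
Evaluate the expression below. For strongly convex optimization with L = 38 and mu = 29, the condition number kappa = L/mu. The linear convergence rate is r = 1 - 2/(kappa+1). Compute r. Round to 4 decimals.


Step 1: Compute the condition number.
kappa = L/mu = 38/29 = 1.3103
Step 2: Compute the convergence rate.
r = 1 - 2/(kappa + 1) = 1 - 2*mu/(L + mu) = (L - mu)/(L + mu) = 9/67 = 0.1343


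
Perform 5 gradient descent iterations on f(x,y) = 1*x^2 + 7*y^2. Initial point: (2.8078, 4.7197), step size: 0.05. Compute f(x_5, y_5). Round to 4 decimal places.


Gradient descent on f(x,y) = 1*x^2 + 7*y^2.
Starting point: (2.8078, 4.7197), alpha = 0.05
Step 1: grad_x = 2*1*2.8078 = 5.6156, grad_y = 2*7*4.7197 = 66.0758
  x_1 = 2.8078 - 0.05*5.6156 = 2.527
  y_1 = 4.7197 - 0.05*66.0758 = 1.4159
Step 2: grad_x = 2*1*2.527 = 5.054, grad_y = 2*7*1.4159 = 19.8227
  x_2 = 2.527 - 0.05*5.054 = 2.2743
  y_2 = 1.4159 - 0.05*19.8227 = 0.4248
Step 3: grad_x = 2*1*2.2743 = 4.5486, grad_y = 2*7*0.4248 = 5.9468
  x_3 = 2.2743 - 0.05*4.5486 = 2.0469
  y_3 = 0.4248 - 0.05*5.9468 = 0.1274
Step 4: grad_x = 2*1*2.0469 = 4.0938, grad_y = 2*7*0.1274 = 1.784
  x_4 = 2.0469 - 0.05*4.0938 = 1.8422
  y_4 = 0.1274 - 0.05*1.784 = 0.0382
Step 5: grad_x = 2*1*1.8422 = 3.6844, grad_y = 2*7*0.0382 = 0.5352
  x_5 = 1.8422 - 0.05*3.6844 = 1.658
  y_5 = 0.0382 - 0.05*0.5352 = 0.0115
f(1.658, 0.0115) = 1*1.658^2 + 7*0.0115^2 = 2.7498


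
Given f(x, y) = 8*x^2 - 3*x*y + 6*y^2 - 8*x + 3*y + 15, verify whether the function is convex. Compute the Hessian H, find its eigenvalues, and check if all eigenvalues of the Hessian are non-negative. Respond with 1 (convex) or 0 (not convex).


The Hessian of f(x,y) = 8*x^2 - 3*x*y + 6*y^2 - 8*x + 3*y + 15 is:
H = [[16, -3], [-3, 12]]
Trace = 16 + 12 = 28
Determinant = 16*12 - (-3)^2 = 183
Discriminant = (28)^2 - 4*183 = 52.0
Eigenvalues: lambda_1 = 10.3944, lambda_2 = 17.6056
The function is convex.

1


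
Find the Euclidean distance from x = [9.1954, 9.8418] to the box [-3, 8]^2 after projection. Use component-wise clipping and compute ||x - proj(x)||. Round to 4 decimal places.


Project each component onto [-3, 8].
clip(9.1954) = 8.0, clip(9.8418) = 8.0
Projection = [8.0, 8.0]
Squared diffs: [1.429, 3.3922]
Distance = sqrt(4.8212) = 2.1957


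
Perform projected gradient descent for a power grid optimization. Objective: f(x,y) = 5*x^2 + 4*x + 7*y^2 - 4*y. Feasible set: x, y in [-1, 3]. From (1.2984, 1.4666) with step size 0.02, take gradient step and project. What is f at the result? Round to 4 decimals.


Step 1: Compute gradient at (1.2984, 1.4666).
grad_x = 2*5*1.2984 + 4 = 16.984
grad_y = 2*7*1.4666 - 4 = 16.5324
Step 2: Gradient step.
x_raw = 1.2984 - 0.02*16.984 = 0.9587
y_raw = 1.4666 - 0.02*16.5324 = 1.136
Step 3: Project onto [-1, 3].
x_proj = clip(0.9587) = 0.9587
y_proj = clip(1.136) = 1.136
Step 4: Evaluate f.
f(0.9587, 1.136) = 12.9195


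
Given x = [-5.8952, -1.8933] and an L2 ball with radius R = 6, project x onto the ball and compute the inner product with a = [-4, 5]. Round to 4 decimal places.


Step 1: Compute ||x|| (intermediates to 6 decimals).
||x|| = sqrt((-5.8952)^2 + (-1.8933)^2) = 6.191766
Step 2: Project.
Since ||x|| > R, scale = R/||x|| = 6/6.191766 = 0.969029, proj(x) = scale * x
proj(x) = [-5.71262, -1.834663]
Step 3: Dot product.
a^T * proj(x) = -4*(-5.71262) + 5*(-1.834663) = 13.6772


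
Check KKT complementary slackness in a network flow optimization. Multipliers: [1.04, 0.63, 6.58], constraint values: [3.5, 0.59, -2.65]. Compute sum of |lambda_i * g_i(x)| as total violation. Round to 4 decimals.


KKT complementary slackness check:
lambda_1 * g_1 = 1.04 * 3.5 = 3.64
lambda_2 * g_2 = 0.63 * 0.59 = 0.3717
lambda_3 * g_3 = 6.58 * -2.65 = -17.437
Total violation = 3.64 + 0.3717 + 17.437 = 21.4487


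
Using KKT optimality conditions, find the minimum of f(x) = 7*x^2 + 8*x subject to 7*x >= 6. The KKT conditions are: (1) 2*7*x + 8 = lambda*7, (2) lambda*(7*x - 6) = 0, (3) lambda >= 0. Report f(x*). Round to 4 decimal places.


Step 1: Try lambda = 0 (constraint inactive).
x_unc = -8/(2*7) = -0.5714
Check: 7*-0.5714 = -3.9998 < 6 -- violated!
Step 2: Constraint must be active: 7*x = 6
x* = 6/7 = 0.8571 (rounded; the exact value 6/7 is used below)
lambda = (2*7*(6/7) + 8)/7 = 2.8571
Step 3: Compute optimal value.
f(x*) = 7*(6/7)^2 + 8*(6/7) = 12.0


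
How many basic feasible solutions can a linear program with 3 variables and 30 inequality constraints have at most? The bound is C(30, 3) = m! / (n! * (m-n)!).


Each vertex corresponds to some choice of n active constraints out of m, so the number of vertices is at most C(m, n) = m! / (n!(m-n)!).
m = 30, n = 3
Numerator: 30 * 29 * 28
Denominator: 3! = 6
C(30, 3) = 4060


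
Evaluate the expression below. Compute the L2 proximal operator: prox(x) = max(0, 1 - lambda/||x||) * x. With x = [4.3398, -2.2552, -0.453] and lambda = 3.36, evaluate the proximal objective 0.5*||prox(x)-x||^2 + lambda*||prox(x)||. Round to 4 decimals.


Step 1: Compute ||x||.
||x|| = 4.9117
Step 2: Compute scaling factor.
scale = max(0, 1 - 3.36/4.9117) = 0.3159
Step 3: prox(x) = [1.371, -0.7125, -0.1431]
||prox(x)|| = 1.5517
Step 4: Proximal objective.
0.5*||prox-x||^2 = 5.6448
lambda*||prox|| = 5.2137
Total = 10.8586


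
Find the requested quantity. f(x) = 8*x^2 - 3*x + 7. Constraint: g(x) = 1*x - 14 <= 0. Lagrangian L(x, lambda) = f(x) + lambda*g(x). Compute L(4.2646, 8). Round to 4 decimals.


Step 1: Evaluate f(x).
f(4.2646) = 8*4.2646^2 - 3*4.2646 + 7 = 139.7007
Step 2: Evaluate g(x).
g(4.2646) = 1*4.2646 - 14 = -9.7354
Step 3: Compute Lagrangian.
L = 139.7007 + 8*-9.7354 = 61.8175


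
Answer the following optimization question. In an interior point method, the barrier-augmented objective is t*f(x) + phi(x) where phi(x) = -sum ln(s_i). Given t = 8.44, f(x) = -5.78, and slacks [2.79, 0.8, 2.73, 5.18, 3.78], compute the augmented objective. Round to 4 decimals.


Step 1: Compute log-barrier.
ln values: [1.026, -0.2231, 1.0043, 1.6448, 1.3297]
phi = -(1.026 - 0.2231 + 1.0043 + 1.6448 + 1.3297) = -4.7817
Step 2: Compute augmented objective.
t*f(x) = 8.44*-5.78 = -48.7832
Total = -48.7832 - 4.7817 = -53.5649


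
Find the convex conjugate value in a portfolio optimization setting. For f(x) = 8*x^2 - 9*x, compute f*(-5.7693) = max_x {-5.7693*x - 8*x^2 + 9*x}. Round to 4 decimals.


f*(y) = sup_x {y*x - a*x^2 - b*x} = sup_x {(y-b)*x - a*x^2}
FOC: (y - b) - 2a*x = 0 => x* = (y - b)/(2a)
x* = (-5.7693 + 9)/(2*8) = 0.2019
f*(-5.7693) = (y-b)^2/(4a) = (-5.7693 + 9)^2/(4*8)
= 10.4374/32 = 0.3262


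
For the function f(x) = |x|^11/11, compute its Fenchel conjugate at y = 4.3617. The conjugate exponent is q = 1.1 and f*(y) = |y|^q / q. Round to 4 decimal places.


The conjugate exponent q satisfies 1/p + 1/q = 1.
p = 11, so q = 11/(11 - 1) = 1.1
|y|^q = 4.3617^1.1 = 5.0538
f*(4.3617) = 5.0538 / 1.1 = 4.5944


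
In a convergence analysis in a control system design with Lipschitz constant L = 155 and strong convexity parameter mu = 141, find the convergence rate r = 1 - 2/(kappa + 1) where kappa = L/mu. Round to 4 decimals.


Step 1: Compute the condition number.
kappa = L/mu = 155/141 = 1.0993
Step 2: Compute the convergence rate.
r = 1 - 2/(kappa + 1) = 1 - 2*mu/(L + mu) = (L - mu)/(L + mu) = 14/296 = 0.0473


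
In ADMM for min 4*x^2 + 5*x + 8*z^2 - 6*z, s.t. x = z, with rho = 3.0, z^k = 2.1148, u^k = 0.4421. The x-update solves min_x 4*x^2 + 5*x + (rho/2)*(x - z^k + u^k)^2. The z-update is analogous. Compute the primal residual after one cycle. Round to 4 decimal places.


ADMM iteration with rho = 3.0, z^k = 2.1148, u^k = 0.4421
Step 1: x-update.
Minimize 4*x^2 + 5*x + (3.0/2)*(x - 2.1148 + 0.4421)^2
FOC: (2*4 + 3.0)*x = -5 + 3.0*(2.1148 - 0.4421)
x^{k+1} = 0.0016
Step 2: z-update.
Minimize 8*z^2 - 6*z + (3.0/2)*(0.0016 - z + 0.4421)^2
FOC: (2*8 + 3.0)*z = 6 + 3.0*(0.0016 + 0.4421)
z^{k+1} = 0.3859
Step 3: u-update.
u^{k+1} = 0.4421 + 0.0016 - 0.3859 = 0.0579
Step 4: Primal residual = |0.0016 - 0.3859| = 0.3842


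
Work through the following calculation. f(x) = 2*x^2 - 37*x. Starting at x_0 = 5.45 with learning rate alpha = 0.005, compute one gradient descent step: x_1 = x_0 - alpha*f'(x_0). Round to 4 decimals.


We compute the gradient at x_0 and apply the update.
f'(x) = 4*x - 37
f'(5.45) = 4*5.45 - 37 = -15.2
x_1 = 5.45 - 0.005*-15.2 = 5.526


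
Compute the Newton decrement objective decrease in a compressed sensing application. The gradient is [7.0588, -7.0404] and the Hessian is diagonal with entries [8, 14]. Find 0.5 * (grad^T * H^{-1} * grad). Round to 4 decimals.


Step 1: H is diagonal, so H^(-1) * g = [0.8824, -0.5029].
Step 2: g^T H^(-1) g = sum_i g_i^2 / H_ii
  = (7.0588)^2/8 + (-7.0404)^2/14
  = 6.2283 + 3.5405 = 9.7688
Step 3: Objective decrease = 0.5 * g^T H^(-1) g = 4.8844


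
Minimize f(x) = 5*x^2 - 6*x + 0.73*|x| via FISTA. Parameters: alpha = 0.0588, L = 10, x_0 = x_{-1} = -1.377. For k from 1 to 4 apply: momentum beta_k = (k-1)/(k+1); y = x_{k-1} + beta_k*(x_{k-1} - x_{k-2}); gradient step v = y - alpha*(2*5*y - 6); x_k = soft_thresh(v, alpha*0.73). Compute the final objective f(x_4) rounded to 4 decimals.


FISTA on f(x) = 5*x^2 - 6*x + 0.73*|x|
L = 10, alpha = 0.0588
Iteration 1: beta = 0.0, y = -1.377 + 0.0*(-1.377 + 1.377) = -1.377
  grad(y) = -19.77, v = y - alpha*grad = -0.2145
  prox(v) = soft_thresh(-0.2145, 0.0429) = -0.1716
Iteration 2: beta = 0.3333, y = -0.1716 + 0.3333*(-0.1716 + 1.377) = 0.2302
  grad(y) = -3.698, v = y - alpha*grad = 0.4476
  prox(v) = soft_thresh(0.4476, 0.0429) = 0.4047
Iteration 3: beta = 0.5, y = 0.4047 + 0.5*(0.4047 + 0.1716) = 0.6929
  grad(y) = 0.9288, v = y - alpha*grad = 0.6383
  prox(v) = soft_thresh(0.6383, 0.0429) = 0.5953
Iteration 4: beta = 0.6, y = 0.5953 + 0.6*(0.5953 - 0.4047) = 0.7097
  grad(y) = 1.0972, v = y - alpha*grad = 0.6452
  prox(v) = soft_thresh(0.6452, 0.0429) = 0.6023
f(x_4) = 5*0.6023^2 - 6*0.6023 + 0.73*|0.6023| = -1.3603


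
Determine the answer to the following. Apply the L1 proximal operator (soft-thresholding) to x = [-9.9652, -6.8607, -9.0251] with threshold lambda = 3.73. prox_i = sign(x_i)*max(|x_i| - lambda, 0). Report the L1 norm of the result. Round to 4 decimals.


Soft-thresholding with lambda = 3.73:
prox(-9.9652) = sign(-9.9652)*max(|-9.9652| - 3.73, 0) = -6.2352
prox(-6.8607) = sign(-6.8607)*max(|-6.8607| - 3.73, 0) = -3.1307
prox(-9.0251) = sign(-9.0251)*max(|-9.0251| - 3.73, 0) = -5.2951
prox(x) = [-6.2352, -3.1307, -5.2951]
||prox(x)||_1 = 6.2352 + 3.1307 + 5.2951 = 14.661


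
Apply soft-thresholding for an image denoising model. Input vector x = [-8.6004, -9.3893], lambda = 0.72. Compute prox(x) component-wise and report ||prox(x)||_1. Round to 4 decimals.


Soft-thresholding with lambda = 0.72:
prox(-8.6004) = sign(-8.6004)*max(|-8.6004| - 0.72, 0) = -7.8804
prox(-9.3893) = sign(-9.3893)*max(|-9.3893| - 0.72, 0) = -8.6693
prox(x) = [-7.8804, -8.6693]
||prox(x)||_1 = 7.8804 + 8.6693 = 16.5497


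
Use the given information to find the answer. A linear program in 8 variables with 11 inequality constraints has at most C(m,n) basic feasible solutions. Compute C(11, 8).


Each vertex corresponds to some choice of n active constraints out of m, so the number of vertices is at most C(m, n) = m! / (n!(m-n)!).
m = 11, n = 8
Numerator: 11 * 10 * 9 * 8 * 7 * 6 * 5 * 4
Denominator: 8! = 40320
C(11, 8) = 165


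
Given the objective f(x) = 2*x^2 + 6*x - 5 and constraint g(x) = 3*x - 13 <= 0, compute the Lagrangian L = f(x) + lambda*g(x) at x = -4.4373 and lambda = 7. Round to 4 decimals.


Step 1: Evaluate f(x).
f(-4.4373) = 2*(-4.4373)^2 + 6*(-4.4373) - 5 = 7.7555
Step 2: Evaluate g(x).
g(-4.4373) = 3*-4.4373 - 13 = -26.3119
Step 3: Compute Lagrangian.
L = 7.7555 + 7*-26.3119 = -176.4278


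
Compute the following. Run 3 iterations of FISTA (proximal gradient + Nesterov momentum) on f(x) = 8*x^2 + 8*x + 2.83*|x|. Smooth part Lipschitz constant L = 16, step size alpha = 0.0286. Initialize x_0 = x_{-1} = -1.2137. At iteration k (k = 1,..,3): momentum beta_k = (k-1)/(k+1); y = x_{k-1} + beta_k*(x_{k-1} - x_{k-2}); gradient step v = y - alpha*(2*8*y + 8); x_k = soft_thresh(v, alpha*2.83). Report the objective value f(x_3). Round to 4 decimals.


FISTA on f(x) = 8*x^2 + 8*x + 2.83*|x|
L = 16, alpha = 0.0286
Iteration 1: beta = 0.0, y = -1.2137 + 0.0*(-1.2137 + 1.2137) = -1.2137
  grad(y) = -11.4192, v = y - alpha*grad = -0.8871
  prox(v) = soft_thresh(-0.8871, 0.0809) = -0.8062
Iteration 2: beta = 0.3333, y = -0.8062 + 0.3333*(-0.8062 + 1.2137) = -0.6703
  grad(y) = -2.7253, v = y - alpha*grad = -0.5924
  prox(v) = soft_thresh(-0.5924, 0.0809) = -0.5114
Iteration 3: beta = 0.5, y = -0.5114 + 0.5*(-0.5114 + 0.8062) = -0.3641
  grad(y) = 2.1746, v = y - alpha*grad = -0.4263
  prox(v) = soft_thresh(-0.4263, 0.0809) = -0.3453
f(x_3) = 8*(-0.3453)^2 + 8*(-0.3453) + 2.83*|-0.3453| = -0.8313


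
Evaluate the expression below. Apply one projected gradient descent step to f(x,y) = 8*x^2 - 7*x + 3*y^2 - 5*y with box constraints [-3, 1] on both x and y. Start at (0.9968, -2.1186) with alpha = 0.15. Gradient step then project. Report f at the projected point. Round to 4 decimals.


Step 1: Compute gradient at (0.9968, -2.1186).
grad_x = 2*8*0.9968 - 7 = 8.9488
grad_y = 2*3*-2.1186 - 5 = -17.7116
Step 2: Gradient step.
x_raw = 0.9968 - 0.15*8.9488 = -0.3455
y_raw = -2.1186 - 0.15*-17.7116 = 0.5381
Step 3: Project onto [-3, 1].
x_proj = clip(-0.3455) = -0.3455
y_proj = clip(0.5381) = 0.5381
Step 4: Evaluate f.
f(-0.3455, 0.5381) = 1.5518


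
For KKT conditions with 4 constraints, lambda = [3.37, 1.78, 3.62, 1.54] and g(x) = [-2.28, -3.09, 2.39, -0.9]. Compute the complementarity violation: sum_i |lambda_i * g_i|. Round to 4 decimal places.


KKT complementary slackness check:
lambda_1 * g_1 = 3.37 * -2.28 = -7.6836
lambda_2 * g_2 = 1.78 * -3.09 = -5.5002
lambda_3 * g_3 = 3.62 * 2.39 = 8.6518
lambda_4 * g_4 = 1.54 * -0.9 = -1.386
Total violation = 7.6836 + 5.5002 + 8.6518 + 1.386 = 23.2216


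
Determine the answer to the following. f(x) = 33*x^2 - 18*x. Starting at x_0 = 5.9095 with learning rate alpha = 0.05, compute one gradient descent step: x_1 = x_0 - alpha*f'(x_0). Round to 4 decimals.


We compute the gradient at x_0 and apply the update.
f'(x) = 66*x - 18
f'(5.9095) = 66*5.9095 - 18 = 372.027
x_1 = 5.9095 - 0.05*372.027 = -12.6919


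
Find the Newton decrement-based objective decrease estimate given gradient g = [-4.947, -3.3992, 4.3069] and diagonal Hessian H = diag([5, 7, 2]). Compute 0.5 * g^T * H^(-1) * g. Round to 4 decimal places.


Step 1: H is diagonal, so H^(-1) * g = [-0.9894, -0.4856, 2.1535].
Step 2: g^T H^(-1) g = sum_i g_i^2 / H_ii
  = (-4.947)^2/5 + (-3.3992)^2/7 + (4.3069)^2/2
  = 4.8946 + 1.6507 + 9.2747 = 15.8199
Step 3: Objective decrease = 0.5 * g^T H^(-1) g = 7.91


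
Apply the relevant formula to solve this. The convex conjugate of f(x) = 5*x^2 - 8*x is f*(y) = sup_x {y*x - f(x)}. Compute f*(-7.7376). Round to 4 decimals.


f*(y) = sup_x {y*x - a*x^2 - b*x} = sup_x {(y-b)*x - a*x^2}
FOC: (y - b) - 2a*x = 0 => x* = (y - b)/(2a)
x* = (-7.7376 + 8)/(2*5) = 0.0262
f*(-7.7376) = (y-b)^2/(4a) = (-7.7376 + 8)^2/(4*5)
= 0.0689/20 = 0.0034


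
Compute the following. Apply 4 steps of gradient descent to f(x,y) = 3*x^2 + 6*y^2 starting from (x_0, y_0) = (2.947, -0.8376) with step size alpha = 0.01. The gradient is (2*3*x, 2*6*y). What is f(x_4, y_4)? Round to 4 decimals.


Gradient descent on f(x,y) = 3*x^2 + 6*y^2.
Starting point: (2.947, -0.8376), alpha = 0.01
Step 1: grad_x = 2*3*2.947 = 17.682, grad_y = 2*6*-0.8376 = -10.0512
  x_1 = 2.947 - 0.01*17.682 = 2.7702
  y_1 = -0.8376 - 0.01*-10.0512 = -0.7371
Step 2: grad_x = 2*3*2.7702 = 16.6211, grad_y = 2*6*-0.7371 = -8.8451
  x_2 = 2.7702 - 0.01*16.6211 = 2.604
  y_2 = -0.7371 - 0.01*-8.8451 = -0.6486
Step 3: grad_x = 2*3*2.604 = 15.6238, grad_y = 2*6*-0.6486 = -7.7836
  x_3 = 2.604 - 0.01*15.6238 = 2.4477
  y_3 = -0.6486 - 0.01*-7.7836 = -0.5708
Step 4: grad_x = 2*3*2.4477 = 14.6864, grad_y = 2*6*-0.5708 = -6.8496
  x_4 = 2.4477 - 0.01*14.6864 = 2.3009
  y_4 = -0.5708 - 0.01*-6.8496 = -0.5023
f(2.3009, -0.5023) = 3*2.3009^2 + 6*(-0.5023)^2 = 17.3958


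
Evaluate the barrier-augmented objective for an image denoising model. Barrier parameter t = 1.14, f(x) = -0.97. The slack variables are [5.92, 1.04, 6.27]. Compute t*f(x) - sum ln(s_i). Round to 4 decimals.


Step 1: Compute log-barrier.
ln values: [1.7783, 0.0392, 1.8358]
phi = -(1.7783 + 0.0392 + 1.8358) = -3.6533
Step 2: Compute augmented objective.
t*f(x) = 1.14*-0.97 = -1.1058
Total = -1.1058 - 3.6533 = -4.7591


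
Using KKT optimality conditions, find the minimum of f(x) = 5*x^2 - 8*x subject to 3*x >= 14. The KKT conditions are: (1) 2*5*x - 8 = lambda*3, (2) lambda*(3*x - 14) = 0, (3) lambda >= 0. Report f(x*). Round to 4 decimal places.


Step 1: Try lambda = 0 (constraint inactive).
x_unc = 8/(2*5) = 0.8
Check: 3*0.8 = 2.4 < 14 -- violated!
Step 2: Constraint must be active: 3*x = 14
x* = 14/3 = 4.6667 (rounded; the exact value 14/3 is used below)
lambda = (2*5*(14/3) - 8)/3 = 12.8889
Step 3: Compute optimal value.
f(x*) = 5*(14/3)^2 - 8*(14/3) = 71.5556


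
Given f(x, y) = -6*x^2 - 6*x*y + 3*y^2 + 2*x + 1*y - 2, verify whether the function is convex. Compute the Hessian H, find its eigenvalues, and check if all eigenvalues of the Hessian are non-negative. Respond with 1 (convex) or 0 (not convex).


The Hessian of f(x,y) = -6*x^2 - 6*x*y + 3*y^2 + 2*x + 1*y - 2 is:
H = [[-12, -6], [-6, 6]]
Trace = -12 + 6 = -6
Determinant = -12*6 - (-6)^2 = -108
Discriminant = (-6)^2 - 4*-108 = 468.0
Eigenvalues: lambda_1 = -13.8167, lambda_2 = 7.8167
The function is not convex.

0


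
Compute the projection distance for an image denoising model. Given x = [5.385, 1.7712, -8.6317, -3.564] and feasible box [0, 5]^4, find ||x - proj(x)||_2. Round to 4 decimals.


Project each component onto [0, 5].
clip(5.385) = 5.0, clip(1.7712) = 1.7712, clip(-8.6317) = 0.0, clip(-3.564) = 0.0
Projection = [5.0, 1.7712, 0.0, 0.0]
Squared diffs: [0.1482, 0.0, 74.5062, 12.7021]
Distance = sqrt(87.3565) = 9.3465


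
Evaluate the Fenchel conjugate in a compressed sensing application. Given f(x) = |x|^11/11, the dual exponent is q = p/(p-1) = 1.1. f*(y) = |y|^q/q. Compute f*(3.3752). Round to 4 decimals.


The conjugate exponent q satisfies 1/p + 1/q = 1.
p = 11, so q = 11/(11 - 1) = 1.1
|y|^q = 3.3752^1.1 = 3.8118
f*(3.3752) = 3.8118 / 1.1 = 3.4653


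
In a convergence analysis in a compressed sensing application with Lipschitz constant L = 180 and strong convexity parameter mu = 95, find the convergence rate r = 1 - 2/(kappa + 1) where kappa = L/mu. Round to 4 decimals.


Step 1: Compute the condition number.
kappa = L/mu = 180/95 = 1.8947
Step 2: Compute the convergence rate.
r = 1 - 2/(kappa + 1) = 1 - 2*mu/(L + mu) = (L - mu)/(L + mu) = 85/275 = 0.3091


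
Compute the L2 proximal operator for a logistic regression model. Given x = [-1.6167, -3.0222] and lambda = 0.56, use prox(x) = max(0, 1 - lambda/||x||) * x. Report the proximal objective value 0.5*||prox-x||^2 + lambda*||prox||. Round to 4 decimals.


Step 1: Compute ||x||.
||x|| = 3.4274
Step 2: Compute scaling factor.
scale = max(0, 1 - 0.56/3.4274) = 0.8366
Step 3: prox(x) = [-1.3526, -2.5284]
||prox(x)|| = 2.8674
Step 4: Proximal objective.
0.5*||prox-x||^2 = 0.1568
lambda*||prox|| = 1.6057
Total = 1.7626


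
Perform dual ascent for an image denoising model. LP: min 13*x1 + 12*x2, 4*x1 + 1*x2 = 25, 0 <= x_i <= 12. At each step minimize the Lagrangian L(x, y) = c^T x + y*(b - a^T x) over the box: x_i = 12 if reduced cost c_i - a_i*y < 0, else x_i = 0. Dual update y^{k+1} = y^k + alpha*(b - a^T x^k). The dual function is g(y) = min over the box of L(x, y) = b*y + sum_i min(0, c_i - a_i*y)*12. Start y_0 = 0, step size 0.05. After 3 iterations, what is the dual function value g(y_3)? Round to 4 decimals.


Dual ascent for LP: min 13*x1 + 12*x2, 4*x1 + 1*x2 = 25, 0 <= x_i <= 12
Step 1: y^k = 0.0, reduced costs: (13.0, 12.0)
  x^k = (0.0, 0.0), subgradient = b - a^T x = 25.0
  y^{k+1} = 0.0 + 0.05*25.0 = 1.25
Step 2: y^k = 1.25, reduced costs: (8.0, 10.75)
  x^k = (0.0, 0.0), subgradient = b - a^T x = 25.0
  y^{k+1} = 1.25 + 0.05*25.0 = 2.5
Step 3: y^k = 2.5, reduced costs: (3.0, 9.5)
  x^k = (0.0, 0.0), subgradient = b - a^T x = 25.0
  y^{k+1} = 2.5 + 0.05*25.0 = 3.75
Dual objective at y_3 = 3.75: reduced costs (-2.0, 8.25), box minimizer x = (12.0, 0.0)
g(y_3) = b*y + (c1 - a1*y)*x1 + (c2 - a2*y)*x2 = 25*3.75 + (-2.0)*12.0 + 8.25*0.0 = 93.75 - 24.0 + 0.0 = 69.75


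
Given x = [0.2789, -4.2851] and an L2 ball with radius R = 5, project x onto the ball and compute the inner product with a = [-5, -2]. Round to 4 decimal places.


Step 1: Compute ||x|| (intermediates to 6 decimals).
||x|| = sqrt(0.2789^2 + (-4.2851)^2) = 4.294167
Step 2: Project.
Since ||x|| <= R, proj = x (no scaling needed).
proj(x) = [0.2789, -4.2851]
Step 3: Dot product.
a^T * proj(x) = -5*0.2789 - 2*(-4.2851) = 7.1757


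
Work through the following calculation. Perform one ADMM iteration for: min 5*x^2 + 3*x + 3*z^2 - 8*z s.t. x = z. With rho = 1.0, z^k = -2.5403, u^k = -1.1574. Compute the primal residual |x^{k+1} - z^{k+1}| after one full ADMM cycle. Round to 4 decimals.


ADMM iteration with rho = 1.0, z^k = -2.5403, u^k = -1.1574
Step 1: x-update.
Minimize 5*x^2 + 3*x + (1.0/2)*(x + 2.5403 - 1.1574)^2
FOC: (2*5 + 1.0)*x = -3 + 1.0*(-2.5403 + 1.1574)
x^{k+1} = -0.3984
Step 2: z-update.
Minimize 3*z^2 - 8*z + (1.0/2)*(-0.3984 - z - 1.1574)^2
FOC: (2*3 + 1.0)*z = 8 + 1.0*(-0.3984 - 1.1574)
z^{k+1} = 0.9206
Step 3: u-update.
u^{k+1} = -1.1574 - 0.3984 - 0.9206 = -2.4764
Step 4: Primal residual = |-0.3984 - 0.9206| = 1.319


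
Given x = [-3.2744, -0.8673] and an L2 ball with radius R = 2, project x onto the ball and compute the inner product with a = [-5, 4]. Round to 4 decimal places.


Step 1: Compute ||x|| (intermediates to 6 decimals).
||x|| = sqrt((-3.2744)^2 + (-0.8673)^2) = 3.387315
Step 2: Project.
Since ||x|| > R, scale = R/||x|| = 2/3.387315 = 0.590438, proj(x) = scale * x
proj(x) = [-1.93333, -0.512087]
Step 3: Dot product.
a^T * proj(x) = -5*(-1.93333) + 4*(-0.512087) = 7.6183


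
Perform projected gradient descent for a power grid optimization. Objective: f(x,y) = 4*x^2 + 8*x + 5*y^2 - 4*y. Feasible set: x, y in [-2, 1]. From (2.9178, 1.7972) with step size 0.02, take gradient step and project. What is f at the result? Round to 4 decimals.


Step 1: Compute gradient at (2.9178, 1.7972).
grad_x = 2*4*2.9178 + 8 = 31.3424
grad_y = 2*5*1.7972 - 4 = 13.972
Step 2: Gradient step.
x_raw = 2.9178 - 0.02*31.3424 = 2.291
y_raw = 1.7972 - 0.02*13.972 = 1.5178
Step 3: Project onto [-2, 1].
x_proj = clip(2.291) = 1.0
y_proj = clip(1.5178) = 1.0
Step 4: Evaluate f.
f(1.0, 1.0) = 13.0


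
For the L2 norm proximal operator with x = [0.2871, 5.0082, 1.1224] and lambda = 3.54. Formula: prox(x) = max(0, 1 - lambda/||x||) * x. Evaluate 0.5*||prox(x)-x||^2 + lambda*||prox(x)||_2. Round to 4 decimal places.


Step 1: Compute ||x||.
||x|| = 5.1405
Step 2: Compute scaling factor.
scale = max(0, 1 - 3.54/5.1405) = 0.3113
Step 3: prox(x) = [0.0894, 1.5593, 0.3495]
||prox(x)|| = 1.6005
Step 4: Proximal objective.
0.5*||prox-x||^2 = 6.2658
lambda*||prox|| = 5.6658
Total = 11.9314


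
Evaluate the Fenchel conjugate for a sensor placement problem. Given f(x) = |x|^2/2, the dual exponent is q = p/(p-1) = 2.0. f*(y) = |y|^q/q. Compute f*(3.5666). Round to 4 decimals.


The conjugate exponent q satisfies 1/p + 1/q = 1.
p = 2, so q = 2/(2 - 1) = 2.0
|y|^q = 3.5666^2.0 = 12.7206
f*(3.5666) = 12.7206 / 2.0 = 6.3603


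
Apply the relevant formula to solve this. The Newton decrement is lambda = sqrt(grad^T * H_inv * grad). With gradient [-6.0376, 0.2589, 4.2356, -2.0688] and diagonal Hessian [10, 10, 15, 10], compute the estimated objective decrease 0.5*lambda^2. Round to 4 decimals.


Step 1: H is diagonal, so H^(-1) * g = [-0.6038, 0.0259, 0.2824, -0.2069].
Step 2: g^T H^(-1) g = sum_i g_i^2 / H_ii
  = (-6.0376)^2/10 + (0.2589)^2/10 + (4.2356)^2/15 + (-2.0688)^2/10
  = 3.6453 + 0.0067 + 1.196 + 0.428 = 5.276
Step 3: Objective decrease = 0.5 * g^T H^(-1) g = 2.638


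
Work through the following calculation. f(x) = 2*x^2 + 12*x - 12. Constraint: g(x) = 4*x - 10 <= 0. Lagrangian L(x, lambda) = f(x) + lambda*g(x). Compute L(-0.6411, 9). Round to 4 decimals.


Step 1: Evaluate f(x).
f(-0.6411) = 2*(-0.6411)^2 + 12*(-0.6411) - 12 = -18.8712
Step 2: Evaluate g(x).
g(-0.6411) = 4*-0.6411 - 10 = -12.5644
Step 3: Compute Lagrangian.
L = -18.8712 + 9*-12.5644 = -131.9508


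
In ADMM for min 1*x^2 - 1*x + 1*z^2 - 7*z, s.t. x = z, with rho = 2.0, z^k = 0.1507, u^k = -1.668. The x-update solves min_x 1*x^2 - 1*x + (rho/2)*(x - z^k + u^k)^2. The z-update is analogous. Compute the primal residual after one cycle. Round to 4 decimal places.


ADMM iteration with rho = 2.0, z^k = 0.1507, u^k = -1.668
Step 1: x-update.
Minimize 1*x^2 - 1*x + (2.0/2)*(x - 0.1507 - 1.668)^2
FOC: (2*1 + 2.0)*x = 1 + 2.0*(0.1507 + 1.668)
x^{k+1} = 1.1594
Step 2: z-update.
Minimize 1*z^2 - 7*z + (2.0/2)*(1.1594 - z - 1.668)^2
FOC: (2*1 + 2.0)*z = 7 + 2.0*(1.1594 - 1.668)
z^{k+1} = 1.4957
Step 3: u-update.
u^{k+1} = -1.668 + 1.1594 - 1.4957 = -2.0043
Step 4: Primal residual = |1.1594 - 1.4957| = 0.3363


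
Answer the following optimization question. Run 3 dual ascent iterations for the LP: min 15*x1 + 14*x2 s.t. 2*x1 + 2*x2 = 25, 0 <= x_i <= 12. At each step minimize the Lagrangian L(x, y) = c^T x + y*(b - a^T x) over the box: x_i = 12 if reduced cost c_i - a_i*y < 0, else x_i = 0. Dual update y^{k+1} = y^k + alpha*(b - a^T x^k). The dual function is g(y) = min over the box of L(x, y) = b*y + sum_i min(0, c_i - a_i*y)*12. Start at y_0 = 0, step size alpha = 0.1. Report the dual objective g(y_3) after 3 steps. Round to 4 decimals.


Dual ascent for LP: min 15*x1 + 14*x2, 2*x1 + 2*x2 = 25, 0 <= x_i <= 12
Step 1: y^k = 0.0, reduced costs: (15.0, 14.0)
  x^k = (0.0, 0.0), subgradient = b - a^T x = 25.0
  y^{k+1} = 0.0 + 0.1*25.0 = 2.5
Step 2: y^k = 2.5, reduced costs: (10.0, 9.0)
  x^k = (0.0, 0.0), subgradient = b - a^T x = 25.0
  y^{k+1} = 2.5 + 0.1*25.0 = 5.0
Step 3: y^k = 5.0, reduced costs: (5.0, 4.0)
  x^k = (0.0, 0.0), subgradient = b - a^T x = 25.0
  y^{k+1} = 5.0 + 0.1*25.0 = 7.5
Dual objective at y_3 = 7.5: reduced costs (0.0, -1.0), box minimizer x = (0.0, 12.0)
g(y_3) = b*y + (c1 - a1*y)*x1 + (c2 - a2*y)*x2 = 25*7.5 + 0.0*0.0 + (-1.0)*12.0 = 187.5 + 0.0 - 12.0 = 175.5


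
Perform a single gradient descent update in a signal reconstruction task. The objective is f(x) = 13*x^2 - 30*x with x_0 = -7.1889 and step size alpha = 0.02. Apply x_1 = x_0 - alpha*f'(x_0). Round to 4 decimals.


We compute the gradient at x_0 and apply the update.
f'(x) = 26*x - 30
f'(-7.1889) = 26*-7.1889 - 30 = -216.9114
x_1 = -7.1889 - 0.02*-216.9114 = -2.8507


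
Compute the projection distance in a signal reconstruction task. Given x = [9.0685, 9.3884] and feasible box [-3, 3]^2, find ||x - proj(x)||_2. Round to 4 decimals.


Project each component onto [-3, 3].
clip(9.0685) = 3.0, clip(9.3884) = 3.0
Projection = [3.0, 3.0]
Squared diffs: [36.8267, 40.8117]
Distance = sqrt(77.6384) = 8.8113


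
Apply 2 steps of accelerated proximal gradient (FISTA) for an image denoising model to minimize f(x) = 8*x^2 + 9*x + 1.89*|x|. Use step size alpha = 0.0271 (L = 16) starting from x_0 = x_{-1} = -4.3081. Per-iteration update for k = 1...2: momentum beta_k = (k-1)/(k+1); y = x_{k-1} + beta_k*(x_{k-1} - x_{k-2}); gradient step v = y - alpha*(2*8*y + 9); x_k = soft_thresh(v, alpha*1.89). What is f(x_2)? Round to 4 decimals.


FISTA on f(x) = 8*x^2 + 9*x + 1.89*|x|
L = 16, alpha = 0.0271
Iteration 1: beta = 0.0, y = -4.3081 + 0.0*(-4.3081 + 4.3081) = -4.3081
  grad(y) = -59.9296, v = y - alpha*grad = -2.684
  prox(v) = soft_thresh(-2.684, 0.0512) = -2.6328
Iteration 2: beta = 0.3333, y = -2.6328 + 0.3333*(-2.6328 + 4.3081) = -2.0744
  grad(y) = -24.1896, v = y - alpha*grad = -1.4188
  prox(v) = soft_thresh(-1.4188, 0.0512) = -1.3676
f(x_2) = 8*(-1.3676)^2 + 9*(-1.3676) + 1.89*|-1.3676| = 5.2389


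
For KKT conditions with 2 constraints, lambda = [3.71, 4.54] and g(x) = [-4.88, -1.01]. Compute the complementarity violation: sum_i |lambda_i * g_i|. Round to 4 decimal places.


KKT complementary slackness check:
lambda_1 * g_1 = 3.71 * -4.88 = -18.1048
lambda_2 * g_2 = 4.54 * -1.01 = -4.5854
Total violation = 18.1048 + 4.5854 = 22.6902


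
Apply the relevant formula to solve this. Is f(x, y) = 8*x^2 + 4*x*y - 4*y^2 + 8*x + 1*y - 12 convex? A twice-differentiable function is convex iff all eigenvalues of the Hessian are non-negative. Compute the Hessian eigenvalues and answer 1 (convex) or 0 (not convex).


The Hessian of f(x,y) = 8*x^2 + 4*x*y - 4*y^2 + 8*x + 1*y - 12 is:
H = [[16, 4], [4, -8]]
Trace = 16 - 8 = 8
Determinant = 16*-8 - (4)^2 = -144
Discriminant = (8)^2 - 4*-144 = 640.0
Eigenvalues: lambda_1 = -8.6491, lambda_2 = 16.6491
The function is not convex.

0


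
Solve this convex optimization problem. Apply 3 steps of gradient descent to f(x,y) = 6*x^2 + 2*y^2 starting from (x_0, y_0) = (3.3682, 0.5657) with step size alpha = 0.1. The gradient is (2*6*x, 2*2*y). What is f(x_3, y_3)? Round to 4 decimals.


Gradient descent on f(x,y) = 6*x^2 + 2*y^2.
Starting point: (3.3682, 0.5657), alpha = 0.1
Step 1: grad_x = 2*6*3.3682 = 40.4184, grad_y = 2*2*0.5657 = 2.2628
  x_1 = 3.3682 - 0.1*40.4184 = -0.6736
  y_1 = 0.5657 - 0.1*2.2628 = 0.3394
Step 2: grad_x = 2*6*-0.6736 = -8.0837, grad_y = 2*2*0.3394 = 1.3577
  x_2 = -0.6736 - 0.1*-8.0837 = 0.1347
  y_2 = 0.3394 - 0.1*1.3577 = 0.2037
Step 3: grad_x = 2*6*0.1347 = 1.6167, grad_y = 2*2*0.2037 = 0.8146
  x_3 = 0.1347 - 0.1*1.6167 = -0.0269
  y_3 = 0.2037 - 0.1*0.8146 = 0.1222
f(-0.0269, 0.1222) = 6*(-0.0269)^2 + 2*0.1222^2 = 0.0342


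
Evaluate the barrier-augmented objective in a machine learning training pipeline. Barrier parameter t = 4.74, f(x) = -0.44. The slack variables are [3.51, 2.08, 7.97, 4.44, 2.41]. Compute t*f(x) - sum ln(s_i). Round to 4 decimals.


Step 1: Compute log-barrier.
ln values: [1.2556, 0.7324, 2.0757, 1.4907, 0.8796]
phi = -(1.2556 + 0.7324 + 2.0757 + 1.4907 + 0.8796) = -6.4339
Step 2: Compute augmented objective.
t*f(x) = 4.74*-0.44 = -2.0856
Total = -2.0856 - 6.4339 = -8.5195


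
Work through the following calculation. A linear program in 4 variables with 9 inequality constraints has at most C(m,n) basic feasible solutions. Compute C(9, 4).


Each vertex corresponds to some choice of n active constraints out of m, so the number of vertices is at most C(m, n) = m! / (n!(m-n)!).
m = 9, n = 4
Numerator: 9 * 8 * 7 * 6
Denominator: 4! = 24
C(9, 4) = 126


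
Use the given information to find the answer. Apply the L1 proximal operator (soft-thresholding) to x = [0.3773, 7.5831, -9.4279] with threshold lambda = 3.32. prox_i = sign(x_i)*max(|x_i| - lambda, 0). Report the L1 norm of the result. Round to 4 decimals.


Soft-thresholding with lambda = 3.32:
prox(0.3773) = sign(0.3773)*max(|0.3773| - 3.32, 0) = 0.0
prox(7.5831) = sign(7.5831)*max(|7.5831| - 3.32, 0) = 4.2631
prox(-9.4279) = sign(-9.4279)*max(|-9.4279| - 3.32, 0) = -6.1079
prox(x) = [0.0, 4.2631, -6.1079]
||prox(x)||_1 = 0.0 + 4.2631 + 6.1079 = 10.371


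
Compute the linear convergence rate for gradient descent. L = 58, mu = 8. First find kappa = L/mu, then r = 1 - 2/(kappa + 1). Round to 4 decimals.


Step 1: Compute the condition number.
kappa = L/mu = 58/8 = 7.25
Step 2: Compute the convergence rate.
r = 1 - 2/(kappa + 1) = 1 - 2*mu/(L + mu) = (L - mu)/(L + mu) = 50/66 = 0.7576


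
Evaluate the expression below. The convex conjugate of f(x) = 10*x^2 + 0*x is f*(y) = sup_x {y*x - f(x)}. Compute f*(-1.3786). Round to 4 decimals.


f*(y) = sup_x {y*x - a*x^2 - b*x} = sup_x {(y-b)*x - a*x^2}
FOC: (y - b) - 2a*x = 0 => x* = (y - b)/(2a)
x* = (-1.3786 - 0)/(2*10) = -0.0689
f*(-1.3786) = (y-b)^2/(4a) = (-1.3786 - 0)^2/(4*10)
= 1.9005/40 = 0.0475


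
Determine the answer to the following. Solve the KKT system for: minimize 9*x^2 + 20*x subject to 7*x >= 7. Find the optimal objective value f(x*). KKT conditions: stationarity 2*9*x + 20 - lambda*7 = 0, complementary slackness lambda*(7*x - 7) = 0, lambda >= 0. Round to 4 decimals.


Step 1: Try lambda = 0 (constraint inactive).
x_unc = -20/(2*9) = -1.1111
Check: 7*-1.1111 = -7.7777 < 7 -- violated!
Step 2: Constraint must be active: 7*x = 7
x* = 7/7 = 1.0
lambda = (2*9*1.0 + 20)/7 = 5.4286
Step 3: Compute optimal value.
f(x*) = 9*1.0^2 + 20*1.0 = 29.0


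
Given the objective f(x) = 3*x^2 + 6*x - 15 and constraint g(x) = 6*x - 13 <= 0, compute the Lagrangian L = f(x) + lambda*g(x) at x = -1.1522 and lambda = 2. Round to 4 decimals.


Step 1: Evaluate f(x).
f(-1.1522) = 3*(-1.1522)^2 + 6*(-1.1522) - 15 = -17.9305
Step 2: Evaluate g(x).
g(-1.1522) = 6*-1.1522 - 13 = -19.9132
Step 3: Compute Lagrangian.
L = -17.9305 + 2*-19.9132 = -57.7569


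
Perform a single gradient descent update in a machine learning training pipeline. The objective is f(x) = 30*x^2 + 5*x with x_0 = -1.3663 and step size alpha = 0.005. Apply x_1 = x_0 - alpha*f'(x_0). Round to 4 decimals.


We compute the gradient at x_0 and apply the update.
f'(x) = 60*x + 5
f'(-1.3663) = 60*-1.3663 + 5 = -76.978
x_1 = -1.3663 - 0.005*-76.978 = -0.9814


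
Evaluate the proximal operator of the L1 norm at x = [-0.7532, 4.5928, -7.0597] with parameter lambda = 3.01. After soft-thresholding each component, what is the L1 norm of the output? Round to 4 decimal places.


Soft-thresholding with lambda = 3.01:
prox(-0.7532) = sign(-0.7532)*max(|-0.7532| - 3.01, 0) = 0.0
prox(4.5928) = sign(4.5928)*max(|4.5928| - 3.01, 0) = 1.5828
prox(-7.0597) = sign(-7.0597)*max(|-7.0597| - 3.01, 0) = -4.0497
prox(x) = [0.0, 1.5828, -4.0497]
||prox(x)||_1 = 0.0 + 1.5828 + 4.0497 = 5.6325


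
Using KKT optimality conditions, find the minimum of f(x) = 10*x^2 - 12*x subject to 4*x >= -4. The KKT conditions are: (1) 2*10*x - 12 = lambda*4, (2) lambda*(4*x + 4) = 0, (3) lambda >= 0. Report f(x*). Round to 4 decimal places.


Step 1: Try lambda = 0 (constraint inactive).
Stationarity: 2*10*x - 12 = 0
x* = 12/(2*10) = 0.6
Check constraint: 4*0.6 = 2.4 >= -4 -- satisfied.
Step 2: Compute optimal value.
f(x*) = 10*0.6^2 - 12*0.6 = -3.6


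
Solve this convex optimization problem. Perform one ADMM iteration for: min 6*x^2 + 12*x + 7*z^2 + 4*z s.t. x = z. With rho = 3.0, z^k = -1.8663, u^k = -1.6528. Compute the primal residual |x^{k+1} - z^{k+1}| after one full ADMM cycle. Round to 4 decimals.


ADMM iteration with rho = 3.0, z^k = -1.8663, u^k = -1.6528
Step 1: x-update.
Minimize 6*x^2 + 12*x + (3.0/2)*(x + 1.8663 - 1.6528)^2
FOC: (2*6 + 3.0)*x = -12 + 3.0*(-1.8663 + 1.6528)
x^{k+1} = -0.8427
Step 2: z-update.
Minimize 7*z^2 + 4*z + (3.0/2)*(-0.8427 - z - 1.6528)^2
FOC: (2*7 + 3.0)*z = -4 + 3.0*(-0.8427 - 1.6528)
z^{k+1} = -0.6757
Step 3: u-update.
u^{k+1} = -1.6528 - 0.8427 + 0.6757 = -1.8198
Step 4: Primal residual = |-0.8427 + 0.6757| = 0.167


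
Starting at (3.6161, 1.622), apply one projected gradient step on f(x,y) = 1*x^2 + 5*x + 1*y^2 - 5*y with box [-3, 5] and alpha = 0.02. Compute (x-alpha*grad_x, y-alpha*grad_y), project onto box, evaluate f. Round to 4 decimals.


Step 1: Compute gradient at (3.6161, 1.622).
grad_x = 2*1*3.6161 + 5 = 12.2322
grad_y = 2*1*1.622 - 5 = -1.756
Step 2: Gradient step.
x_raw = 3.6161 - 0.02*12.2322 = 3.3715
y_raw = 1.622 - 0.02*-1.756 = 1.6571
Step 3: Project onto [-3, 5].
x_proj = clip(3.3715) = 3.3715
y_proj = clip(1.6571) = 1.6571
Step 4: Evaluate f.
f(3.3715, 1.6571) = 22.6844


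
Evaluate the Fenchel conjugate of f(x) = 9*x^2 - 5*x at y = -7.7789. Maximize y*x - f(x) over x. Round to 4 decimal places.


f*(y) = sup_x {y*x - a*x^2 - b*x} = sup_x {(y-b)*x - a*x^2}
FOC: (y - b) - 2a*x = 0 => x* = (y - b)/(2a)
x* = (-7.7789 + 5)/(2*9) = -0.1544
f*(-7.7789) = (y-b)^2/(4a) = (-7.7789 + 5)^2/(4*9)
= 7.7223/36 = 0.2145


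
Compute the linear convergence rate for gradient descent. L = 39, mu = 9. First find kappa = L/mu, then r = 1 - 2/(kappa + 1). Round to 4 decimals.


Step 1: Compute the condition number.
kappa = L/mu = 39/9 = 4.3333
Step 2: Compute the convergence rate.
r = 1 - 2/(kappa + 1) = 1 - 2*mu/(L + mu) = (L - mu)/(L + mu) = 30/48 = 0.625


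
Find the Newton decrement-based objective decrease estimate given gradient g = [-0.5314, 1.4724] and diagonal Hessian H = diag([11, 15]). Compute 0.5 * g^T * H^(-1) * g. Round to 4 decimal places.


Step 1: H is diagonal, so H^(-1) * g = [-0.0483, 0.0982].
Step 2: g^T H^(-1) g = sum_i g_i^2 / H_ii
  = (-0.5314)^2/11 + (1.4724)^2/15
  = 0.0257 + 0.1445 = 0.1702
Step 3: Objective decrease = 0.5 * g^T H^(-1) g = 0.0851


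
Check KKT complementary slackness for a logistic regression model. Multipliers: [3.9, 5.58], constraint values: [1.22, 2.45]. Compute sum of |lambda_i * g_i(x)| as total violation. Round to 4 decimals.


KKT complementary slackness check:
lambda_1 * g_1 = 3.9 * 1.22 = 4.758
lambda_2 * g_2 = 5.58 * 2.45 = 13.671
Total violation = 4.758 + 13.671 = 18.429


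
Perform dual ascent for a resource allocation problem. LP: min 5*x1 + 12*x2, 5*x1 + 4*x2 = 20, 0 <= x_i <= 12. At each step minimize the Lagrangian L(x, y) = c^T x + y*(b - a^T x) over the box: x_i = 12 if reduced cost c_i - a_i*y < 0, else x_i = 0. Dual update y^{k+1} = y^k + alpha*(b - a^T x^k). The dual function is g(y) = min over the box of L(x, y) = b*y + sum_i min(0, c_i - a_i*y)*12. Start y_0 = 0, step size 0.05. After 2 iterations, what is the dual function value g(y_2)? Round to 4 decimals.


Dual ascent for LP: min 5*x1 + 12*x2, 5*x1 + 4*x2 = 20, 0 <= x_i <= 12
Step 1: y^k = 0.0, reduced costs: (5.0, 12.0)
  x^k = (0.0, 0.0), subgradient = b - a^T x = 20.0
  y^{k+1} = 0.0 + 0.05*20.0 = 1.0
Step 2: y^k = 1.0, reduced costs: (0.0, 8.0)
  x^k = (0.0, 0.0), subgradient = b - a^T x = 20.0
  y^{k+1} = 1.0 + 0.05*20.0 = 2.0
Dual objective at y_2 = 2.0: reduced costs (-5.0, 4.0), box minimizer x = (12.0, 0.0)
g(y_2) = b*y + (c1 - a1*y)*x1 + (c2 - a2*y)*x2 = 20*2.0 + (-5.0)*12.0 + 4.0*0.0 = 40.0 - 60.0 + 0.0 = -20.0


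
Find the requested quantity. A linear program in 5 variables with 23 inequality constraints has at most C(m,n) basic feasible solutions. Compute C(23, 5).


Each vertex corresponds to some choice of n active constraints out of m, so the number of vertices is at most C(m, n) = m! / (n!(m-n)!).
m = 23, n = 5
Numerator: 23 * 22 * 21 * 20 * 19
Denominator: 5! = 120
C(23, 5) = 33649


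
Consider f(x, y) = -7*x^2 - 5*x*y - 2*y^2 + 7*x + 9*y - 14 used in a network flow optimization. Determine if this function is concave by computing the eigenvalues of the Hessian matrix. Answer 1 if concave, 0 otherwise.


The Hessian of f(x,y) = -7*x^2 - 5*x*y - 2*y^2 + 7*x + 9*y - 14 is:
H = [[-14, -5], [-5, -4]]
Trace = -14 - 4 = -18
Determinant = -14*-4 - (-5)^2 = 31
Discriminant = (-18)^2 - 4*31 = 200.0
Eigenvalues: lambda_1 = -16.0711, lambda_2 = -1.9289
The function is concave.

1


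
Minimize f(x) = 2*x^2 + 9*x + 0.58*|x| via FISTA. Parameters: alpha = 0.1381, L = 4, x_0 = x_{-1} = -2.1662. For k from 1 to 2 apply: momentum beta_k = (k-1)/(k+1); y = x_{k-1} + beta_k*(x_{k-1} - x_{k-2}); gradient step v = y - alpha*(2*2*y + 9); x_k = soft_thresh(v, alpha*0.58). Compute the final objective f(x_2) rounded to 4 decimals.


FISTA on f(x) = 2*x^2 + 9*x + 0.58*|x|
L = 4, alpha = 0.1381
Iteration 1: beta = 0.0, y = -2.1662 + 0.0*(-2.1662 + 2.1662) = -2.1662
  grad(y) = 0.3352, v = y - alpha*grad = -2.2125
  prox(v) = soft_thresh(-2.2125, 0.0801) = -2.1324
Iteration 2: beta = 0.3333, y = -2.1324 + 0.3333*(-2.1324 + 2.1662) = -2.1211
  grad(y) = 0.5155, v = y - alpha*grad = -2.1923
  prox(v) = soft_thresh(-2.1923, 0.0801) = -2.1122
f(x_2) = 2*(-2.1122)^2 + 9*(-2.1122) + 0.58*|-2.1122| = -8.8619
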